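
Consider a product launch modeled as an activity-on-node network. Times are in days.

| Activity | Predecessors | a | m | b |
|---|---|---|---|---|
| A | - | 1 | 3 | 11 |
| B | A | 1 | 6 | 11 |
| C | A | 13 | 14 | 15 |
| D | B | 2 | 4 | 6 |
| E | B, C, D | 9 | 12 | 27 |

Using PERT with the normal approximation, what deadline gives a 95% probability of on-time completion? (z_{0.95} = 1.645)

37.7 days

te_A = (1 + 4·3 + 11)/6 = 24/6 = 4; σ²_A = ((11−1)/6)² = 2.778
te_B = (1 + 4·6 + 11)/6 = 36/6 = 6; σ²_B = ((11−1)/6)² = 2.778
te_C = (13 + 4·14 + 15)/6 = 84/6 = 14; σ²_C = ((15−13)/6)² = 0.111
te_D = (2 + 4·4 + 6)/6 = 24/6 = 4; σ²_D = ((6−2)/6)² = 0.444
te_E = (9 + 4·12 + 27)/6 = 84/6 = 14; σ²_E = ((27−9)/6)² = 9.000

Forward pass:
ES_A = 0; EF_A = 4
ES_B = 4; EF_B = 4+6 = 10
ES_C = 4; EF_C = 4+14 = 18
ES_D = 10; EF_D = 10+4 = 14
ES_E = max(EF_B=10, EF_C=18, EF_D=14) = 18; EF_E = 18+14 = 32
Expected project duration μ = 32 days. Critical path: A → C → E.

Variance along critical path = 2.778 + 0.111 + 9.000 = 11.889; σ = 3.448 days.
D = μ + z·σ = 32 + 1.645·3.448 = 37.7 days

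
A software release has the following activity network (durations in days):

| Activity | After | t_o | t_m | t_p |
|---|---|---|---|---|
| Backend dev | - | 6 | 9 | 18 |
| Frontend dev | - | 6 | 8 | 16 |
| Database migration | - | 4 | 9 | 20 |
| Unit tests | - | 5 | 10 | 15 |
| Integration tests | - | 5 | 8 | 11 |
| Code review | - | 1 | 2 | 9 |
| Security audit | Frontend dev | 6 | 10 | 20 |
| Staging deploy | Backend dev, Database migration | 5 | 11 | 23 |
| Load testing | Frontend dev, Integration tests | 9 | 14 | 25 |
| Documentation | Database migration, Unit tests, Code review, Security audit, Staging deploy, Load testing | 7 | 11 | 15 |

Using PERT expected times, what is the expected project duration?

te_Backend dev = (6 + 4·9 + 18)/6 = 60/6 = 10
te_Frontend dev = (6 + 4·8 + 16)/6 = 54/6 = 9
te_Database migration = (4 + 4·9 + 20)/6 = 60/6 = 10
te_Unit tests = (5 + 4·10 + 15)/6 = 60/6 = 10
te_Integration tests = (5 + 4·8 + 11)/6 = 48/6 = 8
te_Code review = (1 + 4·2 + 9)/6 = 18/6 = 3
te_Security audit = (6 + 4·10 + 20)/6 = 66/6 = 11
te_Staging deploy = (5 + 4·11 + 23)/6 = 72/6 = 12
te_Load testing = (9 + 4·14 + 25)/6 = 90/6 = 15
te_Documentation = (7 + 4·11 + 15)/6 = 66/6 = 11

Forward pass:
ES_Backend dev = 0; EF_Backend dev = 10
ES_Frontend dev = 0; EF_Frontend dev = 9
ES_Database migration = 0; EF_Database migration = 10
ES_Unit tests = 0; EF_Unit tests = 10
ES_Integration tests = 0; EF_Integration tests = 8
ES_Code review = 0; EF_Code review = 3
ES_Security audit = 9; EF_Security audit = 9+11 = 20
ES_Staging deploy = max(EF_Backend dev=10, EF_Database migration=10) = 10; EF_Staging deploy = 10+12 = 22
ES_Load testing = max(EF_Frontend dev=9, EF_Integration tests=8) = 9; EF_Load testing = 9+15 = 24
ES_Documentation = max(EF_Database migration=10, EF_Unit tests=10, EF_Code review=3, EF_Security audit=20, EF_Staging deploy=22, EF_Load testing=24) = 24; EF_Documentation = 24+11 = 35
Expected project duration μ = 35 days. Critical path: Frontend dev → Load testing → Documentation.

35 days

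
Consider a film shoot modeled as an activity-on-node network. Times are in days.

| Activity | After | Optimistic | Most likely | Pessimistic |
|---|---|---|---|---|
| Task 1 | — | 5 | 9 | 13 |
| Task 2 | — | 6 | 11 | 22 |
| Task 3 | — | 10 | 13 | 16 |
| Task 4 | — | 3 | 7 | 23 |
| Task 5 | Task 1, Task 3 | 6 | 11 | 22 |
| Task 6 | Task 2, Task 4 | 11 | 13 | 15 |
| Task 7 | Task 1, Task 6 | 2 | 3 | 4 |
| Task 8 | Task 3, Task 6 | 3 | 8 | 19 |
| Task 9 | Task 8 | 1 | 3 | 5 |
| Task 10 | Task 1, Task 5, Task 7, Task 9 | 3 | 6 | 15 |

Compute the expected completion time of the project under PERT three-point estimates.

44 days

te_Task 1 = (5 + 4·9 + 13)/6 = 54/6 = 9
te_Task 2 = (6 + 4·11 + 22)/6 = 72/6 = 12
te_Task 3 = (10 + 4·13 + 16)/6 = 78/6 = 13
te_Task 4 = (3 + 4·7 + 23)/6 = 54/6 = 9
te_Task 5 = (6 + 4·11 + 22)/6 = 72/6 = 12
te_Task 6 = (11 + 4·13 + 15)/6 = 78/6 = 13
te_Task 7 = (2 + 4·3 + 4)/6 = 18/6 = 3
te_Task 8 = (3 + 4·8 + 19)/6 = 54/6 = 9
te_Task 9 = (1 + 4·3 + 5)/6 = 18/6 = 3
te_Task 10 = (3 + 4·6 + 15)/6 = 42/6 = 7

Forward pass:
ES_Task 1 = 0; EF_Task 1 = 9
ES_Task 2 = 0; EF_Task 2 = 12
ES_Task 3 = 0; EF_Task 3 = 13
ES_Task 4 = 0; EF_Task 4 = 9
ES_Task 5 = max(EF_Task 1=9, EF_Task 3=13) = 13; EF_Task 5 = 13+12 = 25
ES_Task 6 = max(EF_Task 2=12, EF_Task 4=9) = 12; EF_Task 6 = 12+13 = 25
ES_Task 7 = max(EF_Task 1=9, EF_Task 6=25) = 25; EF_Task 7 = 25+3 = 28
ES_Task 8 = max(EF_Task 3=13, EF_Task 6=25) = 25; EF_Task 8 = 25+9 = 34
ES_Task 9 = 34; EF_Task 9 = 34+3 = 37
ES_Task 10 = max(EF_Task 1=9, EF_Task 5=25, EF_Task 7=28, EF_Task 9=37) = 37; EF_Task 10 = 37+7 = 44
Expected project duration μ = 44 days. Critical path: Task 2 → Task 6 → Task 8 → Task 9 → Task 10.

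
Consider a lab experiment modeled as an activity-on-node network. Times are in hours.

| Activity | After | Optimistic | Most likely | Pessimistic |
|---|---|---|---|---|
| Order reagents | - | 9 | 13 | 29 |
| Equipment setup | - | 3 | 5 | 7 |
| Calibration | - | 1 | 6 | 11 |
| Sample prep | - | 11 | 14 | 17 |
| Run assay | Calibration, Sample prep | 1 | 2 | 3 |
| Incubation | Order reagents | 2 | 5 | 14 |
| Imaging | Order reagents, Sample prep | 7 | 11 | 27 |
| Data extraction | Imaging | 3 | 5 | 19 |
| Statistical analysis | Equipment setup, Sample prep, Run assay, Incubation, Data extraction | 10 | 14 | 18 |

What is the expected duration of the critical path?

te_Order reagents = (9 + 4·13 + 29)/6 = 90/6 = 15
te_Equipment setup = (3 + 4·5 + 7)/6 = 30/6 = 5
te_Calibration = (1 + 4·6 + 11)/6 = 36/6 = 6
te_Sample prep = (11 + 4·14 + 17)/6 = 84/6 = 14
te_Run assay = (1 + 4·2 + 3)/6 = 12/6 = 2
te_Incubation = (2 + 4·5 + 14)/6 = 36/6 = 6
te_Imaging = (7 + 4·11 + 27)/6 = 78/6 = 13
te_Data extraction = (3 + 4·5 + 19)/6 = 42/6 = 7
te_Statistical analysis = (10 + 4·14 + 18)/6 = 84/6 = 14

Forward pass:
ES_Order reagents = 0; EF_Order reagents = 15
ES_Equipment setup = 0; EF_Equipment setup = 5
ES_Calibration = 0; EF_Calibration = 6
ES_Sample prep = 0; EF_Sample prep = 14
ES_Run assay = max(EF_Calibration=6, EF_Sample prep=14) = 14; EF_Run assay = 14+2 = 16
ES_Incubation = 15; EF_Incubation = 15+6 = 21
ES_Imaging = max(EF_Order reagents=15, EF_Sample prep=14) = 15; EF_Imaging = 15+13 = 28
ES_Data extraction = 28; EF_Data extraction = 28+7 = 35
ES_Statistical analysis = max(EF_Equipment setup=5, EF_Sample prep=14, EF_Run assay=16, EF_Incubation=21, EF_Data extraction=35) = 35; EF_Statistical analysis = 35+14 = 49
Expected project duration μ = 49 hours. Critical path: Order reagents → Imaging → Data extraction → Statistical analysis.

49 hours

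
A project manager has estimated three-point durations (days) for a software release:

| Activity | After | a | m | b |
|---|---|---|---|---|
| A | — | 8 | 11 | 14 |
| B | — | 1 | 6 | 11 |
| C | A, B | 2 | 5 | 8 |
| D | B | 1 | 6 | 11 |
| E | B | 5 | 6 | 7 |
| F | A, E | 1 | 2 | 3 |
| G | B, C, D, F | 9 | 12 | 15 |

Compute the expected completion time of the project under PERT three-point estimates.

te_A = (8 + 4·11 + 14)/6 = 66/6 = 11
te_B = (1 + 4·6 + 11)/6 = 36/6 = 6
te_C = (2 + 4·5 + 8)/6 = 30/6 = 5
te_D = (1 + 4·6 + 11)/6 = 36/6 = 6
te_E = (5 + 4·6 + 7)/6 = 36/6 = 6
te_F = (1 + 4·2 + 3)/6 = 12/6 = 2
te_G = (9 + 4·12 + 15)/6 = 72/6 = 12

Forward pass:
ES_A = 0; EF_A = 11
ES_B = 0; EF_B = 6
ES_C = max(EF_A=11, EF_B=6) = 11; EF_C = 11+5 = 16
ES_D = 6; EF_D = 6+6 = 12
ES_E = 6; EF_E = 6+6 = 12
ES_F = max(EF_A=11, EF_E=12) = 12; EF_F = 12+2 = 14
ES_G = max(EF_B=6, EF_C=16, EF_D=12, EF_F=14) = 16; EF_G = 16+12 = 28
Expected project duration μ = 28 days. Critical path: A → C → G.

28 days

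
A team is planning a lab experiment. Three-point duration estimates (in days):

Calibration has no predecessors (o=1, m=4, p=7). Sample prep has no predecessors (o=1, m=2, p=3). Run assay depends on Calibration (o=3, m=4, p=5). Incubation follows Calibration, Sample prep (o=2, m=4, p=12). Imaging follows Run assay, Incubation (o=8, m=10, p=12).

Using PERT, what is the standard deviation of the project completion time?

te_Calibration = (1 + 4·4 + 7)/6 = 24/6 = 4; σ²_Calibration = ((7−1)/6)² = 1.000
te_Sample prep = (1 + 4·2 + 3)/6 = 12/6 = 2; σ²_Sample prep = ((3−1)/6)² = 0.111
te_Run assay = (3 + 4·4 + 5)/6 = 24/6 = 4; σ²_Run assay = ((5−3)/6)² = 0.111
te_Incubation = (2 + 4·4 + 12)/6 = 30/6 = 5; σ²_Incubation = ((12−2)/6)² = 2.778
te_Imaging = (8 + 4·10 + 12)/6 = 60/6 = 10; σ²_Imaging = ((12−8)/6)² = 0.444

Forward pass:
ES_Calibration = 0; EF_Calibration = 4
ES_Sample prep = 0; EF_Sample prep = 2
ES_Run assay = 4; EF_Run assay = 4+4 = 8
ES_Incubation = max(EF_Calibration=4, EF_Sample prep=2) = 4; EF_Incubation = 4+5 = 9
ES_Imaging = max(EF_Run assay=8, EF_Incubation=9) = 9; EF_Imaging = 9+10 = 19
Expected project duration μ = 19 days. Critical path: Calibration → Incubation → Imaging.

Variance along critical path = 1.000 + 2.778 + 0.444 = 4.222
σ = √4.222 = 2.055 days

2.05 days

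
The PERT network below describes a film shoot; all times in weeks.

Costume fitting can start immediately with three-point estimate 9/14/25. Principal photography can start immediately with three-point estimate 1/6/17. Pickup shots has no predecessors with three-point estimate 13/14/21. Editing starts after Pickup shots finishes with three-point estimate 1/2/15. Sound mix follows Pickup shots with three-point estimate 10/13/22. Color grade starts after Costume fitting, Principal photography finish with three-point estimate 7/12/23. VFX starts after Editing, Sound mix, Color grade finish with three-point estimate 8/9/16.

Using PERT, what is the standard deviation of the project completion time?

te_Costume fitting = (9 + 4·14 + 25)/6 = 90/6 = 15; σ²_Costume fitting = ((25−9)/6)² = 7.111
te_Principal photography = (1 + 4·6 + 17)/6 = 42/6 = 7; σ²_Principal photography = ((17−1)/6)² = 7.111
te_Pickup shots = (13 + 4·14 + 21)/6 = 90/6 = 15; σ²_Pickup shots = ((21−13)/6)² = 1.778
te_Editing = (1 + 4·2 + 15)/6 = 24/6 = 4; σ²_Editing = ((15−1)/6)² = 5.444
te_Sound mix = (10 + 4·13 + 22)/6 = 84/6 = 14; σ²_Sound mix = ((22−10)/6)² = 4.000
te_Color grade = (7 + 4·12 + 23)/6 = 78/6 = 13; σ²_Color grade = ((23−7)/6)² = 7.111
te_VFX = (8 + 4·9 + 16)/6 = 60/6 = 10; σ²_VFX = ((16−8)/6)² = 1.778

Forward pass:
ES_Costume fitting = 0; EF_Costume fitting = 15
ES_Principal photography = 0; EF_Principal photography = 7
ES_Pickup shots = 0; EF_Pickup shots = 15
ES_Editing = 15; EF_Editing = 15+4 = 19
ES_Sound mix = 15; EF_Sound mix = 15+14 = 29
ES_Color grade = max(EF_Costume fitting=15, EF_Principal photography=7) = 15; EF_Color grade = 15+13 = 28
ES_VFX = max(EF_Editing=19, EF_Sound mix=29, EF_Color grade=28) = 29; EF_VFX = 29+10 = 39
Expected project duration μ = 39 weeks. Critical path: Pickup shots → Sound mix → VFX.

Variance along critical path = 1.778 + 4.000 + 1.778 = 7.556
σ = √7.556 = 2.749 weeks

2.75 weeks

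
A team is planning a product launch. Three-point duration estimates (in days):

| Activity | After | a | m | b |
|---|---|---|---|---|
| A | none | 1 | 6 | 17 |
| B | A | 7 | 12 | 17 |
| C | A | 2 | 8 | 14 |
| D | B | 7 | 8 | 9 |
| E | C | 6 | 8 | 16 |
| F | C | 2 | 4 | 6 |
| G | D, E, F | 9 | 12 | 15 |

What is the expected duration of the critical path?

te_A = (1 + 4·6 + 17)/6 = 42/6 = 7
te_B = (7 + 4·12 + 17)/6 = 72/6 = 12
te_C = (2 + 4·8 + 14)/6 = 48/6 = 8
te_D = (7 + 4·8 + 9)/6 = 48/6 = 8
te_E = (6 + 4·8 + 16)/6 = 54/6 = 9
te_F = (2 + 4·4 + 6)/6 = 24/6 = 4
te_G = (9 + 4·12 + 15)/6 = 72/6 = 12

Forward pass:
ES_A = 0; EF_A = 7
ES_B = 7; EF_B = 7+12 = 19
ES_C = 7; EF_C = 7+8 = 15
ES_D = 19; EF_D = 19+8 = 27
ES_E = 15; EF_E = 15+9 = 24
ES_F = 15; EF_F = 15+4 = 19
ES_G = max(EF_D=27, EF_E=24, EF_F=19) = 27; EF_G = 27+12 = 39
Expected project duration μ = 39 days. Critical path: A → B → D → G.

39 days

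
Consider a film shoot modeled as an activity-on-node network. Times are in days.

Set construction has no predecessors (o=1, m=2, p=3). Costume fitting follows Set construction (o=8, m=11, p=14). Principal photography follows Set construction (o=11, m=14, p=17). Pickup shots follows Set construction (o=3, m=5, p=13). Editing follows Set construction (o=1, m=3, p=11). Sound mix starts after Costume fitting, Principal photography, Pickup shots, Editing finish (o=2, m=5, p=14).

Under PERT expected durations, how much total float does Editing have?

10 days

te_Set construction = (1 + 4·2 + 3)/6 = 12/6 = 2
te_Costume fitting = (8 + 4·11 + 14)/6 = 66/6 = 11
te_Principal photography = (11 + 4·14 + 17)/6 = 84/6 = 14
te_Pickup shots = (3 + 4·5 + 13)/6 = 36/6 = 6
te_Editing = (1 + 4·3 + 11)/6 = 24/6 = 4
te_Sound mix = (2 + 4·5 + 14)/6 = 36/6 = 6

Forward pass:
ES_Set construction = 0; EF_Set construction = 2
ES_Costume fitting = 2; EF_Costume fitting = 2+11 = 13
ES_Principal photography = 2; EF_Principal photography = 2+14 = 16
ES_Pickup shots = 2; EF_Pickup shots = 2+6 = 8
ES_Editing = 2; EF_Editing = 2+4 = 6
ES_Sound mix = max(EF_Costume fitting=13, EF_Principal photography=16, EF_Pickup shots=8, EF_Editing=6) = 16; EF_Sound mix = 16+6 = 22
Expected project duration μ = 22 days. Critical path: Set construction → Principal photography → Sound mix.

Backward pass:
LF_Sound mix = 22; LS_Sound mix = 22−6 = 16
LF_Editing = LS_Sound mix = 16; LS_Editing = 16−4 = 12
LF_Pickup shots = LS_Sound mix = 16; LS_Pickup shots = 16−6 = 10
LF_Principal photography = LS_Sound mix = 16; LS_Principal photography = 16−14 = 2
LF_Costume fitting = LS_Sound mix = 16; LS_Costume fitting = 16−11 = 5
LF_Set construction = min(LS_Costume fitting=5, LS_Principal photography=2, LS_Pickup shots=10, LS_Editing=12) = 2; LS_Set construction = 2−2 = 0
Slack_Editing = LS_Editing − ES_Editing = 12 − 2 = 10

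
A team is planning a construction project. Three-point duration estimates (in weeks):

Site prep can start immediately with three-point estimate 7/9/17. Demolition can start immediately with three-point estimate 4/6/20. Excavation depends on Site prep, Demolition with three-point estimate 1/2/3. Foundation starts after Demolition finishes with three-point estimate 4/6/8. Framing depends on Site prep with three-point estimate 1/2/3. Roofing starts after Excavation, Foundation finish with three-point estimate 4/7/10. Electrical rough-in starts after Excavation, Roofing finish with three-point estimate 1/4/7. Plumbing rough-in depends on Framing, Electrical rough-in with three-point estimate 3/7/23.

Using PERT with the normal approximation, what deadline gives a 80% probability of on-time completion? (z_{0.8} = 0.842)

37.8 weeks

te_Site prep = (7 + 4·9 + 17)/6 = 60/6 = 10; σ²_Site prep = ((17−7)/6)² = 2.778
te_Demolition = (4 + 4·6 + 20)/6 = 48/6 = 8; σ²_Demolition = ((20−4)/6)² = 7.111
te_Excavation = (1 + 4·2 + 3)/6 = 12/6 = 2; σ²_Excavation = ((3−1)/6)² = 0.111
te_Foundation = (4 + 4·6 + 8)/6 = 36/6 = 6; σ²_Foundation = ((8−4)/6)² = 0.444
te_Framing = (1 + 4·2 + 3)/6 = 12/6 = 2; σ²_Framing = ((3−1)/6)² = 0.111
te_Roofing = (4 + 4·7 + 10)/6 = 42/6 = 7; σ²_Roofing = ((10−4)/6)² = 1.000
te_Electrical rough-in = (1 + 4·4 + 7)/6 = 24/6 = 4; σ²_Electrical rough-in = ((7−1)/6)² = 1.000
te_Plumbing rough-in = (3 + 4·7 + 23)/6 = 54/6 = 9; σ²_Plumbing rough-in = ((23−3)/6)² = 11.111

Forward pass:
ES_Site prep = 0; EF_Site prep = 10
ES_Demolition = 0; EF_Demolition = 8
ES_Excavation = max(EF_Site prep=10, EF_Demolition=8) = 10; EF_Excavation = 10+2 = 12
ES_Foundation = 8; EF_Foundation = 8+6 = 14
ES_Framing = 10; EF_Framing = 10+2 = 12
ES_Roofing = max(EF_Excavation=12, EF_Foundation=14) = 14; EF_Roofing = 14+7 = 21
ES_Electrical rough-in = max(EF_Excavation=12, EF_Roofing=21) = 21; EF_Electrical rough-in = 21+4 = 25
ES_Plumbing rough-in = max(EF_Framing=12, EF_Electrical rough-in=25) = 25; EF_Plumbing rough-in = 25+9 = 34
Expected project duration μ = 34 weeks. Critical path: Demolition → Foundation → Roofing → Electrical rough-in → Plumbing rough-in.

Variance along critical path = 7.111 + 0.444 + 1.000 + 1.000 + 11.111 = 20.667; σ = 4.546 weeks.
D = μ + z·σ = 34 + 0.842·4.546 = 37.8 weeks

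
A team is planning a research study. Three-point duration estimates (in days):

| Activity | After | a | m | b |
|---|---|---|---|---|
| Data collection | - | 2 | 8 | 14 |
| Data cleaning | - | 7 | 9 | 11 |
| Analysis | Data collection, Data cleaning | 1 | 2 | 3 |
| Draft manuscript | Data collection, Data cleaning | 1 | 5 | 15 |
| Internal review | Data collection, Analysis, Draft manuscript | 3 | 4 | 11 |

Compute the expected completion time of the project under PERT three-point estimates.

20 days

te_Data collection = (2 + 4·8 + 14)/6 = 48/6 = 8
te_Data cleaning = (7 + 4·9 + 11)/6 = 54/6 = 9
te_Analysis = (1 + 4·2 + 3)/6 = 12/6 = 2
te_Draft manuscript = (1 + 4·5 + 15)/6 = 36/6 = 6
te_Internal review = (3 + 4·4 + 11)/6 = 30/6 = 5

Forward pass:
ES_Data collection = 0; EF_Data collection = 8
ES_Data cleaning = 0; EF_Data cleaning = 9
ES_Analysis = max(EF_Data collection=8, EF_Data cleaning=9) = 9; EF_Analysis = 9+2 = 11
ES_Draft manuscript = max(EF_Data collection=8, EF_Data cleaning=9) = 9; EF_Draft manuscript = 9+6 = 15
ES_Internal review = max(EF_Data collection=8, EF_Analysis=11, EF_Draft manuscript=15) = 15; EF_Internal review = 15+5 = 20
Expected project duration μ = 20 days. Critical path: Data cleaning → Draft manuscript → Internal review.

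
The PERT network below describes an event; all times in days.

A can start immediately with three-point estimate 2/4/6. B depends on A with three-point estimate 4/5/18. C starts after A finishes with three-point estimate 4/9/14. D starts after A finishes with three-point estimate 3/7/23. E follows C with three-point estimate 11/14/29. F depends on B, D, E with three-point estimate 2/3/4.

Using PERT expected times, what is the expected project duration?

32 days

te_A = (2 + 4·4 + 6)/6 = 24/6 = 4
te_B = (4 + 4·5 + 18)/6 = 42/6 = 7
te_C = (4 + 4·9 + 14)/6 = 54/6 = 9
te_D = (3 + 4·7 + 23)/6 = 54/6 = 9
te_E = (11 + 4·14 + 29)/6 = 96/6 = 16
te_F = (2 + 4·3 + 4)/6 = 18/6 = 3

Forward pass:
ES_A = 0; EF_A = 4
ES_B = 4; EF_B = 4+7 = 11
ES_C = 4; EF_C = 4+9 = 13
ES_D = 4; EF_D = 4+9 = 13
ES_E = 13; EF_E = 13+16 = 29
ES_F = max(EF_B=11, EF_D=13, EF_E=29) = 29; EF_F = 29+3 = 32
Expected project duration μ = 32 days. Critical path: A → C → E → F.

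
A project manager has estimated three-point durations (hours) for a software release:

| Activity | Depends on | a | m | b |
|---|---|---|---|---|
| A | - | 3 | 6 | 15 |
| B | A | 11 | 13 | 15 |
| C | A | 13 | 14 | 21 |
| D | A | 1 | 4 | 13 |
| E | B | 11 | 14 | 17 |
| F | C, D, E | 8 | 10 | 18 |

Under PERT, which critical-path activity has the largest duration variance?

A

te_A = (3 + 4·6 + 15)/6 = 42/6 = 7; σ²_A = ((15−3)/6)² = 4.000
te_B = (11 + 4·13 + 15)/6 = 78/6 = 13; σ²_B = ((15−11)/6)² = 0.444
te_C = (13 + 4·14 + 21)/6 = 90/6 = 15; σ²_C = ((21−13)/6)² = 1.778
te_D = (1 + 4·4 + 13)/6 = 30/6 = 5; σ²_D = ((13−1)/6)² = 4.000
te_E = (11 + 4·14 + 17)/6 = 84/6 = 14; σ²_E = ((17−11)/6)² = 1.000
te_F = (8 + 4·10 + 18)/6 = 66/6 = 11; σ²_F = ((18−8)/6)² = 2.778

Forward pass:
ES_A = 0; EF_A = 7
ES_B = 7; EF_B = 7+13 = 20
ES_C = 7; EF_C = 7+15 = 22
ES_D = 7; EF_D = 7+5 = 12
ES_E = 20; EF_E = 20+14 = 34
ES_F = max(EF_C=22, EF_D=12, EF_E=34) = 34; EF_F = 34+11 = 45
Expected project duration μ = 45 hours. Critical path: A → B → E → F.

Variances on critical path: σ²_A=4.000, σ²_B=0.444, σ²_E=1.000, σ²_F=2.778.
Largest is σ²_A = 4.000.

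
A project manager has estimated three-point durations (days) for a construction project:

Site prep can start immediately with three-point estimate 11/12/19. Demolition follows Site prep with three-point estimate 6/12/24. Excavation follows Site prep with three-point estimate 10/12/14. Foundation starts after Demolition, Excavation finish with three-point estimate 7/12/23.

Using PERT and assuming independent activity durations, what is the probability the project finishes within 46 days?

te_Site prep = (11 + 4·12 + 19)/6 = 78/6 = 13; σ²_Site prep = ((19−11)/6)² = 1.778
te_Demolition = (6 + 4·12 + 24)/6 = 78/6 = 13; σ²_Demolition = ((24−6)/6)² = 9.000
te_Excavation = (10 + 4·12 + 14)/6 = 72/6 = 12; σ²_Excavation = ((14−10)/6)² = 0.444
te_Foundation = (7 + 4·12 + 23)/6 = 78/6 = 13; σ²_Foundation = ((23−7)/6)² = 7.111

Forward pass:
ES_Site prep = 0; EF_Site prep = 13
ES_Demolition = 13; EF_Demolition = 13+13 = 26
ES_Excavation = 13; EF_Excavation = 13+12 = 25
ES_Foundation = max(EF_Demolition=26, EF_Excavation=25) = 26; EF_Foundation = 26+13 = 39
Expected project duration μ = 39 days. Critical path: Site prep → Demolition → Foundation.

Variance along critical path = 1.778 + 9.000 + 7.111 = 17.889; σ = √17.889 = 4.230 days.
Z = (46 − 39) / 4.230 = 1.655
P(T ≤ 46) = Φ(1.655) ≈ 0.951

0.951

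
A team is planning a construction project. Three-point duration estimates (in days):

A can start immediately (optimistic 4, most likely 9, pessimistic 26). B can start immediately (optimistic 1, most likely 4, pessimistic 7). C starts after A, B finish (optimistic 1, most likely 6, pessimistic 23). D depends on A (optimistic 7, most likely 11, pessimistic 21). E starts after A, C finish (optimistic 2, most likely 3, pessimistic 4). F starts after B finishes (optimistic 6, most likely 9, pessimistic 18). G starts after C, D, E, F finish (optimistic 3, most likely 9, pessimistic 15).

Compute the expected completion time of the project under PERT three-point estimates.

32 days

te_A = (4 + 4·9 + 26)/6 = 66/6 = 11
te_B = (1 + 4·4 + 7)/6 = 24/6 = 4
te_C = (1 + 4·6 + 23)/6 = 48/6 = 8
te_D = (7 + 4·11 + 21)/6 = 72/6 = 12
te_E = (2 + 4·3 + 4)/6 = 18/6 = 3
te_F = (6 + 4·9 + 18)/6 = 60/6 = 10
te_G = (3 + 4·9 + 15)/6 = 54/6 = 9

Forward pass:
ES_A = 0; EF_A = 11
ES_B = 0; EF_B = 4
ES_C = max(EF_A=11, EF_B=4) = 11; EF_C = 11+8 = 19
ES_D = 11; EF_D = 11+12 = 23
ES_E = max(EF_A=11, EF_C=19) = 19; EF_E = 19+3 = 22
ES_F = 4; EF_F = 4+10 = 14
ES_G = max(EF_C=19, EF_D=23, EF_E=22, EF_F=14) = 23; EF_G = 23+9 = 32
Expected project duration μ = 32 days. Critical path: A → D → G.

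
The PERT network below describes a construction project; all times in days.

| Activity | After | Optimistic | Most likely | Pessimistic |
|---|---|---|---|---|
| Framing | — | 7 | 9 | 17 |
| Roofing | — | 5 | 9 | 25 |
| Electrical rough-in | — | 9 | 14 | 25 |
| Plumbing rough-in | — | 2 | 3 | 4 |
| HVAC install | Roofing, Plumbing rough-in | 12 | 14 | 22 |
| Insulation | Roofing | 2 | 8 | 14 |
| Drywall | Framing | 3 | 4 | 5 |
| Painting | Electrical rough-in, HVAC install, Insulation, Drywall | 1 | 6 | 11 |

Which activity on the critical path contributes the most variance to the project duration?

Roofing

te_Framing = (7 + 4·9 + 17)/6 = 60/6 = 10; σ²_Framing = ((17−7)/6)² = 2.778
te_Roofing = (5 + 4·9 + 25)/6 = 66/6 = 11; σ²_Roofing = ((25−5)/6)² = 11.111
te_Electrical rough-in = (9 + 4·14 + 25)/6 = 90/6 = 15; σ²_Electrical rough-in = ((25−9)/6)² = 7.111
te_Plumbing rough-in = (2 + 4·3 + 4)/6 = 18/6 = 3; σ²_Plumbing rough-in = ((4−2)/6)² = 0.111
te_HVAC install = (12 + 4·14 + 22)/6 = 90/6 = 15; σ²_HVAC install = ((22−12)/6)² = 2.778
te_Insulation = (2 + 4·8 + 14)/6 = 48/6 = 8; σ²_Insulation = ((14−2)/6)² = 4.000
te_Drywall = (3 + 4·4 + 5)/6 = 24/6 = 4; σ²_Drywall = ((5−3)/6)² = 0.111
te_Painting = (1 + 4·6 + 11)/6 = 36/6 = 6; σ²_Painting = ((11−1)/6)² = 2.778

Forward pass:
ES_Framing = 0; EF_Framing = 10
ES_Roofing = 0; EF_Roofing = 11
ES_Electrical rough-in = 0; EF_Electrical rough-in = 15
ES_Plumbing rough-in = 0; EF_Plumbing rough-in = 3
ES_HVAC install = max(EF_Roofing=11, EF_Plumbing rough-in=3) = 11; EF_HVAC install = 11+15 = 26
ES_Insulation = 11; EF_Insulation = 11+8 = 19
ES_Drywall = 10; EF_Drywall = 10+4 = 14
ES_Painting = max(EF_Electrical rough-in=15, EF_HVAC install=26, EF_Insulation=19, EF_Drywall=14) = 26; EF_Painting = 26+6 = 32
Expected project duration μ = 32 days. Critical path: Roofing → HVAC install → Painting.

Variances on critical path: σ²_Roofing=11.111, σ²_HVAC install=2.778, σ²_Painting=2.778.
Largest is σ²_Roofing = 11.111.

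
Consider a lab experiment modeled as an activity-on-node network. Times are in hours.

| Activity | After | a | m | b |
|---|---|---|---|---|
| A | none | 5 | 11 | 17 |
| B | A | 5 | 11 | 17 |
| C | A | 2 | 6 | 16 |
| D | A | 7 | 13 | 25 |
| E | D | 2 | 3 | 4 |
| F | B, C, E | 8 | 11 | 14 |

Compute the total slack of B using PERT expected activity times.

6 hours

te_A = (5 + 4·11 + 17)/6 = 66/6 = 11
te_B = (5 + 4·11 + 17)/6 = 66/6 = 11
te_C = (2 + 4·6 + 16)/6 = 42/6 = 7
te_D = (7 + 4·13 + 25)/6 = 84/6 = 14
te_E = (2 + 4·3 + 4)/6 = 18/6 = 3
te_F = (8 + 4·11 + 14)/6 = 66/6 = 11

Forward pass:
ES_A = 0; EF_A = 11
ES_B = 11; EF_B = 11+11 = 22
ES_C = 11; EF_C = 11+7 = 18
ES_D = 11; EF_D = 11+14 = 25
ES_E = 25; EF_E = 25+3 = 28
ES_F = max(EF_B=22, EF_C=18, EF_E=28) = 28; EF_F = 28+11 = 39
Expected project duration μ = 39 hours. Critical path: A → D → E → F.

Backward pass:
LF_F = 39; LS_F = 39−11 = 28
LF_E = LS_F = 28; LS_E = 28−3 = 25
LF_D = LS_E = 25; LS_D = 25−14 = 11
LF_C = LS_F = 28; LS_C = 28−7 = 21
LF_B = LS_F = 28; LS_B = 28−11 = 17
LF_A = min(LS_B=17, LS_C=21, LS_D=11) = 11; LS_A = 11−11 = 0
Slack_B = LS_B − ES_B = 17 − 11 = 6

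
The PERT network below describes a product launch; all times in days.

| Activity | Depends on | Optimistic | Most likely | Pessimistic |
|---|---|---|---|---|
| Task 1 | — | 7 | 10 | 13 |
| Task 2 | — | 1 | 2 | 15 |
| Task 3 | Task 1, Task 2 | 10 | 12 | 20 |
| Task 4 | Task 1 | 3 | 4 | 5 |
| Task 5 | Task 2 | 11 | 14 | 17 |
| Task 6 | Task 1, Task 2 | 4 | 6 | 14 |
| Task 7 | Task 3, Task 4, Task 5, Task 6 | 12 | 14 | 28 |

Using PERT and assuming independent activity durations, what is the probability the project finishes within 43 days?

te_Task 1 = (7 + 4·10 + 13)/6 = 60/6 = 10; σ²_Task 1 = ((13−7)/6)² = 1.000
te_Task 2 = (1 + 4·2 + 15)/6 = 24/6 = 4; σ²_Task 2 = ((15−1)/6)² = 5.444
te_Task 3 = (10 + 4·12 + 20)/6 = 78/6 = 13; σ²_Task 3 = ((20−10)/6)² = 2.778
te_Task 4 = (3 + 4·4 + 5)/6 = 24/6 = 4; σ²_Task 4 = ((5−3)/6)² = 0.111
te_Task 5 = (11 + 4·14 + 17)/6 = 84/6 = 14; σ²_Task 5 = ((17−11)/6)² = 1.000
te_Task 6 = (4 + 4·6 + 14)/6 = 42/6 = 7; σ²_Task 6 = ((14−4)/6)² = 2.778
te_Task 7 = (12 + 4·14 + 28)/6 = 96/6 = 16; σ²_Task 7 = ((28−12)/6)² = 7.111

Forward pass:
ES_Task 1 = 0; EF_Task 1 = 10
ES_Task 2 = 0; EF_Task 2 = 4
ES_Task 3 = max(EF_Task 1=10, EF_Task 2=4) = 10; EF_Task 3 = 10+13 = 23
ES_Task 4 = 10; EF_Task 4 = 10+4 = 14
ES_Task 5 = 4; EF_Task 5 = 4+14 = 18
ES_Task 6 = max(EF_Task 1=10, EF_Task 2=4) = 10; EF_Task 6 = 10+7 = 17
ES_Task 7 = max(EF_Task 3=23, EF_Task 4=14, EF_Task 5=18, EF_Task 6=17) = 23; EF_Task 7 = 23+16 = 39
Expected project duration μ = 39 days. Critical path: Task 1 → Task 3 → Task 7.

Variance along critical path = 1.000 + 2.778 + 7.111 = 10.889; σ = √10.889 = 3.300 days.
Z = (43 − 39) / 3.300 = 1.212
P(T ≤ 43) = Φ(1.212) ≈ 0.887

0.887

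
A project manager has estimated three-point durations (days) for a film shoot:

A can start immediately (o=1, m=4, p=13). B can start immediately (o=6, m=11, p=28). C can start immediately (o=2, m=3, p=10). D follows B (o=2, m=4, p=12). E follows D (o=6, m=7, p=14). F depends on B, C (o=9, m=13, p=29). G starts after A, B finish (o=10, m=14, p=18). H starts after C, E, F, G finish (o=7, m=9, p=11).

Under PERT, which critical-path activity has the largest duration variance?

B

te_A = (1 + 4·4 + 13)/6 = 30/6 = 5; σ²_A = ((13−1)/6)² = 4.000
te_B = (6 + 4·11 + 28)/6 = 78/6 = 13; σ²_B = ((28−6)/6)² = 13.444
te_C = (2 + 4·3 + 10)/6 = 24/6 = 4; σ²_C = ((10−2)/6)² = 1.778
te_D = (2 + 4·4 + 12)/6 = 30/6 = 5; σ²_D = ((12−2)/6)² = 2.778
te_E = (6 + 4·7 + 14)/6 = 48/6 = 8; σ²_E = ((14−6)/6)² = 1.778
te_F = (9 + 4·13 + 29)/6 = 90/6 = 15; σ²_F = ((29−9)/6)² = 11.111
te_G = (10 + 4·14 + 18)/6 = 84/6 = 14; σ²_G = ((18−10)/6)² = 1.778
te_H = (7 + 4·9 + 11)/6 = 54/6 = 9; σ²_H = ((11−7)/6)² = 0.444

Forward pass:
ES_A = 0; EF_A = 5
ES_B = 0; EF_B = 13
ES_C = 0; EF_C = 4
ES_D = 13; EF_D = 13+5 = 18
ES_E = 18; EF_E = 18+8 = 26
ES_F = max(EF_B=13, EF_C=4) = 13; EF_F = 13+15 = 28
ES_G = max(EF_A=5, EF_B=13) = 13; EF_G = 13+14 = 27
ES_H = max(EF_C=4, EF_E=26, EF_F=28, EF_G=27) = 28; EF_H = 28+9 = 37
Expected project duration μ = 37 days. Critical path: B → F → H.

Variances on critical path: σ²_B=13.444, σ²_F=11.111, σ²_H=0.444.
Largest is σ²_B = 13.444.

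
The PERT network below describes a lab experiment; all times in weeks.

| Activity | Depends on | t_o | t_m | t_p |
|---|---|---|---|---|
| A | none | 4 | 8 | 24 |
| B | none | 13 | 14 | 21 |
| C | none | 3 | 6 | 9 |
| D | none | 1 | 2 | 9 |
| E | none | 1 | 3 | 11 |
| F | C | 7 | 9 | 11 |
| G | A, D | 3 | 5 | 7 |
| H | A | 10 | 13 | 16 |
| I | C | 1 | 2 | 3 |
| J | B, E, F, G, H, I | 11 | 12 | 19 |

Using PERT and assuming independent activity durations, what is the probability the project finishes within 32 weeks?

0.142

te_A = (4 + 4·8 + 24)/6 = 60/6 = 10; σ²_A = ((24−4)/6)² = 11.111
te_B = (13 + 4·14 + 21)/6 = 90/6 = 15; σ²_B = ((21−13)/6)² = 1.778
te_C = (3 + 4·6 + 9)/6 = 36/6 = 6; σ²_C = ((9−3)/6)² = 1.000
te_D = (1 + 4·2 + 9)/6 = 18/6 = 3; σ²_D = ((9−1)/6)² = 1.778
te_E = (1 + 4·3 + 11)/6 = 24/6 = 4; σ²_E = ((11−1)/6)² = 2.778
te_F = (7 + 4·9 + 11)/6 = 54/6 = 9; σ²_F = ((11−7)/6)² = 0.444
te_G = (3 + 4·5 + 7)/6 = 30/6 = 5; σ²_G = ((7−3)/6)² = 0.444
te_H = (10 + 4·13 + 16)/6 = 78/6 = 13; σ²_H = ((16−10)/6)² = 1.000
te_I = (1 + 4·2 + 3)/6 = 12/6 = 2; σ²_I = ((3−1)/6)² = 0.111
te_J = (11 + 4·12 + 19)/6 = 78/6 = 13; σ²_J = ((19−11)/6)² = 1.778

Forward pass:
ES_A = 0; EF_A = 10
ES_B = 0; EF_B = 15
ES_C = 0; EF_C = 6
ES_D = 0; EF_D = 3
ES_E = 0; EF_E = 4
ES_F = 6; EF_F = 6+9 = 15
ES_G = max(EF_A=10, EF_D=3) = 10; EF_G = 10+5 = 15
ES_H = 10; EF_H = 10+13 = 23
ES_I = 6; EF_I = 6+2 = 8
ES_J = max(EF_B=15, EF_E=4, EF_F=15, EF_G=15, EF_H=23, EF_I=8) = 23; EF_J = 23+13 = 36
Expected project duration μ = 36 weeks. Critical path: A → H → J.

Variance along critical path = 11.111 + 1.000 + 1.778 = 13.889; σ = √13.889 = 3.727 weeks.
Z = (32 − 36) / 3.727 = -1.073
P(T ≤ 32) = Φ(-1.073) ≈ 0.142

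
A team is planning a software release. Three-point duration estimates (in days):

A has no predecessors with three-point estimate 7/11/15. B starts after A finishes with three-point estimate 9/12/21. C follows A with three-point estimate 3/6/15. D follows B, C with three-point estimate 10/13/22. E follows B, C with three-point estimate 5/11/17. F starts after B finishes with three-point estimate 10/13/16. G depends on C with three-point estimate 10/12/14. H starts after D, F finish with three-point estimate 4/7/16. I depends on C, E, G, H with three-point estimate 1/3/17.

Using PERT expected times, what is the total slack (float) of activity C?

te_A = (7 + 4·11 + 15)/6 = 66/6 = 11
te_B = (9 + 4·12 + 21)/6 = 78/6 = 13
te_C = (3 + 4·6 + 15)/6 = 42/6 = 7
te_D = (10 + 4·13 + 22)/6 = 84/6 = 14
te_E = (5 + 4·11 + 17)/6 = 66/6 = 11
te_F = (10 + 4·13 + 16)/6 = 78/6 = 13
te_G = (10 + 4·12 + 14)/6 = 72/6 = 12
te_H = (4 + 4·7 + 16)/6 = 48/6 = 8
te_I = (1 + 4·3 + 17)/6 = 30/6 = 5

Forward pass:
ES_A = 0; EF_A = 11
ES_B = 11; EF_B = 11+13 = 24
ES_C = 11; EF_C = 11+7 = 18
ES_D = max(EF_B=24, EF_C=18) = 24; EF_D = 24+14 = 38
ES_E = max(EF_B=24, EF_C=18) = 24; EF_E = 24+11 = 35
ES_F = 24; EF_F = 24+13 = 37
ES_G = 18; EF_G = 18+12 = 30
ES_H = max(EF_D=38, EF_F=37) = 38; EF_H = 38+8 = 46
ES_I = max(EF_C=18, EF_E=35, EF_G=30, EF_H=46) = 46; EF_I = 46+5 = 51
Expected project duration μ = 51 days. Critical path: A → B → D → H → I.

Backward pass:
LF_I = 51; LS_I = 51−5 = 46
LF_H = LS_I = 46; LS_H = 46−8 = 38
LF_G = LS_I = 46; LS_G = 46−12 = 34
LF_F = LS_H = 38; LS_F = 38−13 = 25
LF_E = LS_I = 46; LS_E = 46−11 = 35
LF_D = LS_H = 38; LS_D = 38−14 = 24
LF_C = min(LS_D=24, LS_E=35, LS_G=34, LS_I=46) = 24; LS_C = 24−7 = 17
LF_B = min(LS_D=24, LS_E=35, LS_F=25) = 24; LS_B = 24−13 = 11
LF_A = min(LS_B=11, LS_C=17) = 11; LS_A = 11−11 = 0
Slack_C = LS_C − ES_C = 17 − 11 = 6

6 days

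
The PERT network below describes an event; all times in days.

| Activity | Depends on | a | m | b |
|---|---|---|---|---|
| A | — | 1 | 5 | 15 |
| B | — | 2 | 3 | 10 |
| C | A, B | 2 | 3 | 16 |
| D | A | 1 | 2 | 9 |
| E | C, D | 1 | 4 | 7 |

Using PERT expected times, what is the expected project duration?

te_A = (1 + 4·5 + 15)/6 = 36/6 = 6
te_B = (2 + 4·3 + 10)/6 = 24/6 = 4
te_C = (2 + 4·3 + 16)/6 = 30/6 = 5
te_D = (1 + 4·2 + 9)/6 = 18/6 = 3
te_E = (1 + 4·4 + 7)/6 = 24/6 = 4

Forward pass:
ES_A = 0; EF_A = 6
ES_B = 0; EF_B = 4
ES_C = max(EF_A=6, EF_B=4) = 6; EF_C = 6+5 = 11
ES_D = 6; EF_D = 6+3 = 9
ES_E = max(EF_C=11, EF_D=9) = 11; EF_E = 11+4 = 15
Expected project duration μ = 15 days. Critical path: A → C → E.

15 days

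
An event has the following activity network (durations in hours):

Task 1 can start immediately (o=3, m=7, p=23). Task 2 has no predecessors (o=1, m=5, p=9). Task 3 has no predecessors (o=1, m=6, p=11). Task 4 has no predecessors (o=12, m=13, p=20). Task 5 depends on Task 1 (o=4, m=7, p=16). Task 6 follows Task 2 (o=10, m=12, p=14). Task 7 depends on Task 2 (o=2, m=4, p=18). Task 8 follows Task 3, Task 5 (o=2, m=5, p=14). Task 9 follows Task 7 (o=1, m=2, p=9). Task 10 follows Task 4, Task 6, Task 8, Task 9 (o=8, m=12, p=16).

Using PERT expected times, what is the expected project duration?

35 hours

te_Task 1 = (3 + 4·7 + 23)/6 = 54/6 = 9
te_Task 2 = (1 + 4·5 + 9)/6 = 30/6 = 5
te_Task 3 = (1 + 4·6 + 11)/6 = 36/6 = 6
te_Task 4 = (12 + 4·13 + 20)/6 = 84/6 = 14
te_Task 5 = (4 + 4·7 + 16)/6 = 48/6 = 8
te_Task 6 = (10 + 4·12 + 14)/6 = 72/6 = 12
te_Task 7 = (2 + 4·4 + 18)/6 = 36/6 = 6
te_Task 8 = (2 + 4·5 + 14)/6 = 36/6 = 6
te_Task 9 = (1 + 4·2 + 9)/6 = 18/6 = 3
te_Task 10 = (8 + 4·12 + 16)/6 = 72/6 = 12

Forward pass:
ES_Task 1 = 0; EF_Task 1 = 9
ES_Task 2 = 0; EF_Task 2 = 5
ES_Task 3 = 0; EF_Task 3 = 6
ES_Task 4 = 0; EF_Task 4 = 14
ES_Task 5 = 9; EF_Task 5 = 9+8 = 17
ES_Task 6 = 5; EF_Task 6 = 5+12 = 17
ES_Task 7 = 5; EF_Task 7 = 5+6 = 11
ES_Task 8 = max(EF_Task 3=6, EF_Task 5=17) = 17; EF_Task 8 = 17+6 = 23
ES_Task 9 = 11; EF_Task 9 = 11+3 = 14
ES_Task 10 = max(EF_Task 4=14, EF_Task 6=17, EF_Task 8=23, EF_Task 9=14) = 23; EF_Task 10 = 23+12 = 35
Expected project duration μ = 35 hours. Critical path: Task 1 → Task 5 → Task 8 → Task 10.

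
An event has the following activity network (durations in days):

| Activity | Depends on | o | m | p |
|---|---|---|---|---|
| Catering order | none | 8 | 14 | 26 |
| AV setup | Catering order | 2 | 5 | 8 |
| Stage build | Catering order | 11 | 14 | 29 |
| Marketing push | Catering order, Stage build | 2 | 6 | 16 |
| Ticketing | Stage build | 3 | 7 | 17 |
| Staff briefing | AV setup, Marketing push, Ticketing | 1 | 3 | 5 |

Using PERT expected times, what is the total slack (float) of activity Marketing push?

te_Catering order = (8 + 4·14 + 26)/6 = 90/6 = 15
te_AV setup = (2 + 4·5 + 8)/6 = 30/6 = 5
te_Stage build = (11 + 4·14 + 29)/6 = 96/6 = 16
te_Marketing push = (2 + 4·6 + 16)/6 = 42/6 = 7
te_Ticketing = (3 + 4·7 + 17)/6 = 48/6 = 8
te_Staff briefing = (1 + 4·3 + 5)/6 = 18/6 = 3

Forward pass:
ES_Catering order = 0; EF_Catering order = 15
ES_AV setup = 15; EF_AV setup = 15+5 = 20
ES_Stage build = 15; EF_Stage build = 15+16 = 31
ES_Marketing push = max(EF_Catering order=15, EF_Stage build=31) = 31; EF_Marketing push = 31+7 = 38
ES_Ticketing = 31; EF_Ticketing = 31+8 = 39
ES_Staff briefing = max(EF_AV setup=20, EF_Marketing push=38, EF_Ticketing=39) = 39; EF_Staff briefing = 39+3 = 42
Expected project duration μ = 42 days. Critical path: Catering order → Stage build → Ticketing → Staff briefing.

Backward pass:
LF_Staff briefing = 42; LS_Staff briefing = 42−3 = 39
LF_Ticketing = LS_Staff briefing = 39; LS_Ticketing = 39−8 = 31
LF_Marketing push = LS_Staff briefing = 39; LS_Marketing push = 39−7 = 32
LF_Stage build = min(LS_Marketing push=32, LS_Ticketing=31) = 31; LS_Stage build = 31−16 = 15
LF_AV setup = LS_Staff briefing = 39; LS_AV setup = 39−5 = 34
LF_Catering order = min(LS_AV setup=34, LS_Stage build=15, LS_Marketing push=32) = 15; LS_Catering order = 15−15 = 0
Slack_Marketing push = LS_Marketing push − ES_Marketing push = 32 − 31 = 1

1 days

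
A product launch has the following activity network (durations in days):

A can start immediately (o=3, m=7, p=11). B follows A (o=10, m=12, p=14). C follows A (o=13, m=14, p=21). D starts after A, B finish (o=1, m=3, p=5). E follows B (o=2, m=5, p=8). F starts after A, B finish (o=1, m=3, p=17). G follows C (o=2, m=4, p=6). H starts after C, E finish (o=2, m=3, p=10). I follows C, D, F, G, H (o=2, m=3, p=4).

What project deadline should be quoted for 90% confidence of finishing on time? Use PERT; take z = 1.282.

33.9 days

te_A = (3 + 4·7 + 11)/6 = 42/6 = 7; σ²_A = ((11−3)/6)² = 1.778
te_B = (10 + 4·12 + 14)/6 = 72/6 = 12; σ²_B = ((14−10)/6)² = 0.444
te_C = (13 + 4·14 + 21)/6 = 90/6 = 15; σ²_C = ((21−13)/6)² = 1.778
te_D = (1 + 4·3 + 5)/6 = 18/6 = 3; σ²_D = ((5−1)/6)² = 0.444
te_E = (2 + 4·5 + 8)/6 = 30/6 = 5; σ²_E = ((8−2)/6)² = 1.000
te_F = (1 + 4·3 + 17)/6 = 30/6 = 5; σ²_F = ((17−1)/6)² = 7.111
te_G = (2 + 4·4 + 6)/6 = 24/6 = 4; σ²_G = ((6−2)/6)² = 0.444
te_H = (2 + 4·3 + 10)/6 = 24/6 = 4; σ²_H = ((10−2)/6)² = 1.778
te_I = (2 + 4·3 + 4)/6 = 18/6 = 3; σ²_I = ((4−2)/6)² = 0.111

Forward pass:
ES_A = 0; EF_A = 7
ES_B = 7; EF_B = 7+12 = 19
ES_C = 7; EF_C = 7+15 = 22
ES_D = max(EF_A=7, EF_B=19) = 19; EF_D = 19+3 = 22
ES_E = 19; EF_E = 19+5 = 24
ES_F = max(EF_A=7, EF_B=19) = 19; EF_F = 19+5 = 24
ES_G = 22; EF_G = 22+4 = 26
ES_H = max(EF_C=22, EF_E=24) = 24; EF_H = 24+4 = 28
ES_I = max(EF_C=22, EF_D=22, EF_F=24, EF_G=26, EF_H=28) = 28; EF_I = 28+3 = 31
Expected project duration μ = 31 days. Critical path: A → B → E → H → I.

Variance along critical path = 1.778 + 0.444 + 1.000 + 1.778 + 0.111 = 5.111; σ = 2.261 days.
D = μ + z·σ = 31 + 1.282·2.261 = 33.9 days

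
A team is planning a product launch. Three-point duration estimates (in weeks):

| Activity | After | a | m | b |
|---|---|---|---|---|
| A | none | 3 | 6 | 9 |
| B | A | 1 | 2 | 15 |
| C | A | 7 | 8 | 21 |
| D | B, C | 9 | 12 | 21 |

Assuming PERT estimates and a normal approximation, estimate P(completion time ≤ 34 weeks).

0.939

te_A = (3 + 4·6 + 9)/6 = 36/6 = 6; σ²_A = ((9−3)/6)² = 1.000
te_B = (1 + 4·2 + 15)/6 = 24/6 = 4; σ²_B = ((15−1)/6)² = 5.444
te_C = (7 + 4·8 + 21)/6 = 60/6 = 10; σ²_C = ((21−7)/6)² = 5.444
te_D = (9 + 4·12 + 21)/6 = 78/6 = 13; σ²_D = ((21−9)/6)² = 4.000

Forward pass:
ES_A = 0; EF_A = 6
ES_B = 6; EF_B = 6+4 = 10
ES_C = 6; EF_C = 6+10 = 16
ES_D = max(EF_B=10, EF_C=16) = 16; EF_D = 16+13 = 29
Expected project duration μ = 29 weeks. Critical path: A → C → D.

Variance along critical path = 1.000 + 5.444 + 4.000 = 10.444; σ = √10.444 = 3.232 weeks.
Z = (34 − 29) / 3.232 = 1.547
P(T ≤ 34) = Φ(1.547) ≈ 0.939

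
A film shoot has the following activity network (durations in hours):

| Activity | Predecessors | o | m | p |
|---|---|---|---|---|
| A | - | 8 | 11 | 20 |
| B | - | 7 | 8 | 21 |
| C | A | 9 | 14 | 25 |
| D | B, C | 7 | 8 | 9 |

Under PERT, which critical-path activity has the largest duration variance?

te_A = (8 + 4·11 + 20)/6 = 72/6 = 12; σ²_A = ((20−8)/6)² = 4.000
te_B = (7 + 4·8 + 21)/6 = 60/6 = 10; σ²_B = ((21−7)/6)² = 5.444
te_C = (9 + 4·14 + 25)/6 = 90/6 = 15; σ²_C = ((25−9)/6)² = 7.111
te_D = (7 + 4·8 + 9)/6 = 48/6 = 8; σ²_D = ((9−7)/6)² = 0.111

Forward pass:
ES_A = 0; EF_A = 12
ES_B = 0; EF_B = 10
ES_C = 12; EF_C = 12+15 = 27
ES_D = max(EF_B=10, EF_C=27) = 27; EF_D = 27+8 = 35
Expected project duration μ = 35 hours. Critical path: A → C → D.

Variances on critical path: σ²_A=4.000, σ²_C=7.111, σ²_D=0.111.
Largest is σ²_C = 7.111.

C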